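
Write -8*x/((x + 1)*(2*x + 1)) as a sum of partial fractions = 8/(2*x + 1) - 8/(x + 1)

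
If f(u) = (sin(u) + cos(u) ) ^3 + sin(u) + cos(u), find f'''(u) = -sqrt(2)*(27*sin(3*u + pi/4) + 5*cos(u + pi/4))/2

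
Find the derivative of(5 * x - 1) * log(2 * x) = (5*x*log(x) + 5*x*log(2) + 5*x - 1)/x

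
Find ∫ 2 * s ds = s^2 + C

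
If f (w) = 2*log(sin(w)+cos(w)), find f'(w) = 2/tan(w + pi/4)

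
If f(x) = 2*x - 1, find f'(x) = 2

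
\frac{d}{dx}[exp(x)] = exp(x)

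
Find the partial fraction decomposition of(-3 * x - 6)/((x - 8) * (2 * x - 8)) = 9/(4*(x - 4)) - 15/(4*(x - 8))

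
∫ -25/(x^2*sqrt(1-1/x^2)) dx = -25*asec(x) + C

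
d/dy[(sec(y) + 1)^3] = 3*(cos(y) + 1)^2*sin(y)/cos(y)^4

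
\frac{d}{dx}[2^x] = 2^x*log(2)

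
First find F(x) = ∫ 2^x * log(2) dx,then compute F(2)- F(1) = 2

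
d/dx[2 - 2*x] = -2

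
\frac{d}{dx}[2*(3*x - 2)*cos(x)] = -6*x*sin(x) + 4*sin(x) + 6*cos(x)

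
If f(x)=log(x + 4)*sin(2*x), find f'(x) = (2*x*log(x + 4)*cos(2*x) + 8*log(x + 4)*cos(2*x) + sin(2*x))/(x + 4)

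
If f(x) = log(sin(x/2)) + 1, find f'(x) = 1/(2*tan(x/2))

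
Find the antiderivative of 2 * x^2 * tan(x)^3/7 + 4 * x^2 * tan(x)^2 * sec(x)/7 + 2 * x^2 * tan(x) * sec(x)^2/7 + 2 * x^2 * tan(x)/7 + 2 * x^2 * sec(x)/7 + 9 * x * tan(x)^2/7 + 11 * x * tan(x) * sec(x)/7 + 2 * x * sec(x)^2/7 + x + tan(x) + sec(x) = x*(x*(tan(x) + sec(x)) + 7)*(tan(x) + sec(x))/7 + C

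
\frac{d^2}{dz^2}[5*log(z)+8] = -5/z^2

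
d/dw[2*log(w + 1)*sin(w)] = 2*(w*log(w + 1)*cos(w) + log(w + 1)*cos(w) + sin(w))/(w + 1)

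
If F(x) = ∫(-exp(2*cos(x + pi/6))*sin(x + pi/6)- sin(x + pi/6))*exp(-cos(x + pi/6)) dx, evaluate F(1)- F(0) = -exp(sqrt(3)/2) - exp(-cos(pi/6 + 1)) + exp(-sqrt(3)/2) + exp(cos(pi/6 + 1))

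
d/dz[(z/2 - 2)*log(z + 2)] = (z*log(z + 2) + z + 2*log(z + 2) - 4)/(2*z + 4)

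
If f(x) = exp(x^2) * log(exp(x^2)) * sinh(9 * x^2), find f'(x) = 2*x*(x^2*sinh(9*x^2) + 9*x^2*cosh(9*x^2) + sinh(9*x^2))*exp(x^2)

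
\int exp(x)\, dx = exp(x) + C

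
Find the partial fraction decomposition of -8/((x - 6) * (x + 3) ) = 8/(9*(x + 3)) - 8/(9*(x - 6))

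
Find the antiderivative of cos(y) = sin(y) + C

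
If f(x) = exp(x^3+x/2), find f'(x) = 3*x^2*exp(x^3 + x/2) + exp(x^3 + x/2)/2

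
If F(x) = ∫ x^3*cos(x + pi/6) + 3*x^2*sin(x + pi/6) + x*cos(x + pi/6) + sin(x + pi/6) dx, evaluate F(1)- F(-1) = 2*cos(1)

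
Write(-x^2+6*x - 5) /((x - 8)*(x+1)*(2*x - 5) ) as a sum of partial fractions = -15/(77*(2*x - 5)) - 4/(21*(x + 1)) - 7/(33*(x - 8))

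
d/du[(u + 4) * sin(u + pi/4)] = u*cos(u + pi/4) + sin(u + pi/4) + 4*cos(u + pi/4)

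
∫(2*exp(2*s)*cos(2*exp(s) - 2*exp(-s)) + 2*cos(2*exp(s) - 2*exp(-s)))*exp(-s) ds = sin(4*sinh(s)) + C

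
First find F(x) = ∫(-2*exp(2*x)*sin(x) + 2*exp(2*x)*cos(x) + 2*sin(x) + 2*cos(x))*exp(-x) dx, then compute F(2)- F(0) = 2*(-exp(-2) + exp(2))*cos(2)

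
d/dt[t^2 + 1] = 2*t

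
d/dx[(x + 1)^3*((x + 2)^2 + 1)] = 5*x^4 + 28*x^3 + 60*x^2 + 56*x + 19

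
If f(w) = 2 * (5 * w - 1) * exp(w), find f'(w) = 10*w*exp(w) + 8*exp(w)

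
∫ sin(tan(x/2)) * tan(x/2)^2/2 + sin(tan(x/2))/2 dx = -cos(tan(x/2)) + C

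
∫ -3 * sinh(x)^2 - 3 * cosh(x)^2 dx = -3*sinh(2*x)/2 + C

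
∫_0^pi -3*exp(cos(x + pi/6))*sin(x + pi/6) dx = -3*exp(sqrt(3)/2) + 3*exp(-sqrt(3)/2)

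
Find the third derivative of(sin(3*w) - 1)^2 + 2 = -108*sin(6*w) + 54*cos(3*w)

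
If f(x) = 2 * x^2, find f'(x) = 4*x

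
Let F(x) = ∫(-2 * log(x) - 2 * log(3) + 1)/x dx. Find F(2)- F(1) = -log(6)^2 - log(3) + log(3)^2 + log(6)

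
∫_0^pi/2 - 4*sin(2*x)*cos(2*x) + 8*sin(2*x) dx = 8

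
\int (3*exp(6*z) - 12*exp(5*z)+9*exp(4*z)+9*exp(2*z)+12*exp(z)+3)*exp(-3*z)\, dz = ((exp(z) - 2)*exp(z) - 1)^3*exp(-3*z) + C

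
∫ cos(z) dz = sin(z) + C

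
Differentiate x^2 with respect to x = 2*x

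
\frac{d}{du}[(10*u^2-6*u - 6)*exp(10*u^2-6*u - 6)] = (200*u^3 - 180*u^2 - 64*u + 30)*exp(10*u^2 - 6*u - 6)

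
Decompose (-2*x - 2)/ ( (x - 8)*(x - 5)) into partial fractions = 4/(x - 5) - 6/(x - 8)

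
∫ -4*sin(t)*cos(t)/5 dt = cos(2*t)/5 + C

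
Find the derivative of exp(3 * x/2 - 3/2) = 3*exp(3*x/2 - 3/2)/2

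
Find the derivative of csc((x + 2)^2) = -4*(x + 2)*cos(x^2 + 4*x + 4)/(1 - cos(2*(x^2 + 4*x + 4)))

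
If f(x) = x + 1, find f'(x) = 1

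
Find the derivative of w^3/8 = 3*w^2/8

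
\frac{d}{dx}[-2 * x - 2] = -2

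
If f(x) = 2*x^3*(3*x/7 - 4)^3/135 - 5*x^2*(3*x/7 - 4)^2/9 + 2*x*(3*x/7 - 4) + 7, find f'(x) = 12*x^5/1715 - 8*x^4/49 + 596*x^3/735 + 904*x^2/315 - 1012*x/63 - 8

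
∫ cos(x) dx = sin(x) + C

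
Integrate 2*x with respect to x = x^2 + C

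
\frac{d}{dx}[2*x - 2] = 2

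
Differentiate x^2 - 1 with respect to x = 2*x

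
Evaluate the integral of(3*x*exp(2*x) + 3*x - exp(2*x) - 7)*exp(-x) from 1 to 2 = -exp(-1) - 2*exp(-2) + E + 2*exp(2)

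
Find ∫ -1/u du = -log(u) + C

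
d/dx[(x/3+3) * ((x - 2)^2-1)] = x^2 + 10*x/3 - 11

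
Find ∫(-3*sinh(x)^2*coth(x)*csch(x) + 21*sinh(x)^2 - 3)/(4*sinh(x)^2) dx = 21*x/4 + 3/(4*tanh(x)) + 3/(4*sinh(x)) + C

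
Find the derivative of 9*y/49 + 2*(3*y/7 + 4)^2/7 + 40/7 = 36*y/343 + 57/49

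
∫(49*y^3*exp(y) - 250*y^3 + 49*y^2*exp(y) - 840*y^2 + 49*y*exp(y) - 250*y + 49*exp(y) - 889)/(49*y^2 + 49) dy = -125*y^2/49 + y*exp(y) - 120*y/7 + acot(y) + C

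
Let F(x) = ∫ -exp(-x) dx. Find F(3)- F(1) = -exp(-1) + exp(-3)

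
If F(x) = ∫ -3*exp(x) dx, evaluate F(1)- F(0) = 3 - 3*E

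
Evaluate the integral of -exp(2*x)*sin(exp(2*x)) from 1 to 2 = -cos(exp(2))/2 + cos(exp(4))/2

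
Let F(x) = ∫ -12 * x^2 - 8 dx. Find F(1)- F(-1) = -24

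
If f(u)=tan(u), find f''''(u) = 24*tan(u)^5 + 40*tan(u)^3 + 16*tan(u)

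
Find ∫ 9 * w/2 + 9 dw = 9*w^2/4 + 9*w + C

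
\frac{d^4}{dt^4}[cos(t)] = cos(t)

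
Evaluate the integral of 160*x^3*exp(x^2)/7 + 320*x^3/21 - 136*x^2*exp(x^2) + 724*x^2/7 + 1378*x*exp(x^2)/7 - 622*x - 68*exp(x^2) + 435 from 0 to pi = (-28*pi + 5*(7 - 4*pi)^2/7 + 52)*(pi^2/3 + 5*pi + exp(pi^2)) - 87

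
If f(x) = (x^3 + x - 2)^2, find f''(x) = 30*x^4 + 24*x^2 - 24*x + 2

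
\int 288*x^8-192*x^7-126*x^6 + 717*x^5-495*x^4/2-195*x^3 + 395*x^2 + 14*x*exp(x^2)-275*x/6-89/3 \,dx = -4*x^3/3 + x^2/3 + x/3 + (4*x^3 - x^2 - x + 4)^3/2 + 3*(4*x^3 - x^2 - x + 4)^2/4 + 7*exp(x^2) + C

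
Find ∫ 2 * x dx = x^2 + C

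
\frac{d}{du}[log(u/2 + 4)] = 1/(u + 8)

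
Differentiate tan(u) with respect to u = cos(u)^(-2)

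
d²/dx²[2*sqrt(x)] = -1/(2*x^(3/2))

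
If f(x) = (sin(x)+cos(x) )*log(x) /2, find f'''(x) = sqrt(2)*(-x^3*log(x)*cos(x + pi/4) - 3*x^2*sin(x + pi/4) - 3*x*cos(x + pi/4) + 2*sin(x + pi/4))/(2*x^3)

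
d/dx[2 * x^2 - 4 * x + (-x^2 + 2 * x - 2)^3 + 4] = -6*x^5 + 30*x^4 - 72*x^3 + 96*x^2 - 68*x + 20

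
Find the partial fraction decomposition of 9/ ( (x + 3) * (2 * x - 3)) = 2/(2*x - 3) - 1/(x + 3)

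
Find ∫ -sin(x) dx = cos(x) + C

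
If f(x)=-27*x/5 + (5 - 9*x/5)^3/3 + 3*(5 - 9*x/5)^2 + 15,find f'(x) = -729*x^2/125 + 1296*x/25 - 522/5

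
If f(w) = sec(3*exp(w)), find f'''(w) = 3*(-9*exp(2*w)*sin(3*exp(w))/cos(3*exp(w)) + 54*exp(2*w)*sin(3*exp(w))/cos(3*exp(w))^3 - 9*exp(w) + 18*exp(w)/cos(3*exp(w))^2 + sin(3*exp(w))/cos(3*exp(w)))*exp(w)/cos(3*exp(w))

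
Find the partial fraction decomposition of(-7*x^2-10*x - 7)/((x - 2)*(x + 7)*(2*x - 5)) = -303/(19*(2*x - 5)) - 280/(171*(x + 7)) + 55/(9*(x - 2))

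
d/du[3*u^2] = 6*u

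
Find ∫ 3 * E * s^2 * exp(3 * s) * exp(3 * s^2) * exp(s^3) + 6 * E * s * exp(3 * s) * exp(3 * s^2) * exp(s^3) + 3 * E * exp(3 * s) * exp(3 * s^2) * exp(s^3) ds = exp((s + 1)^3) + C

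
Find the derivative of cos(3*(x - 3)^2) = 6*(3 - x)*sin(3*(x^2 - 6*x + 9))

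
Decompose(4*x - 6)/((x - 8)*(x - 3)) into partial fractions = -6/(5*(x - 3)) + 26/(5*(x - 8))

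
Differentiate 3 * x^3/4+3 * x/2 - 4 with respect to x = 9*x^2/4 + 3/2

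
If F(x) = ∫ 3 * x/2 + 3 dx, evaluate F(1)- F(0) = 15/4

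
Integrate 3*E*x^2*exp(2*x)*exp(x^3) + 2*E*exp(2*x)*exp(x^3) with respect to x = exp(x^3 + 2*x + 1) + C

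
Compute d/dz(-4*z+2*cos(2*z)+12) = -4*sin(2*z) - 4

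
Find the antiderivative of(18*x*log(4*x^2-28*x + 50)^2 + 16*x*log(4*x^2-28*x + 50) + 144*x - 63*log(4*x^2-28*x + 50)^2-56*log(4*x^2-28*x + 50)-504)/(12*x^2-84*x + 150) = (3*log((2*x - 7)^2 + 1)^2 + 4*log((2*x - 7)^2 + 1) + 72)*log((2*x - 7)^2 + 1)/12 + C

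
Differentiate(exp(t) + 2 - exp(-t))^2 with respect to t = (2*exp(4*t) + 4*exp(3*t) + 4*exp(t) - 2)*exp(-2*t)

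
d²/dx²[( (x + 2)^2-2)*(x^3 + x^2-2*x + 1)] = 20*x^3 + 60*x^2 + 24*x - 10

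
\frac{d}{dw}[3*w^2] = 6*w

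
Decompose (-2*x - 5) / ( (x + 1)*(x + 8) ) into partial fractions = -11/(7*(x + 8)) - 3/(7*(x + 1))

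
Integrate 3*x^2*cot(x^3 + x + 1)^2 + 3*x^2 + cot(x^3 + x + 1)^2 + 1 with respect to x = -cot(x^3 + x + 1) + C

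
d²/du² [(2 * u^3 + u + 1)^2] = 120*u^4 + 48*u^2 + 24*u + 2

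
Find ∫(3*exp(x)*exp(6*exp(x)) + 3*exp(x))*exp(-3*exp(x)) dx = 2*sinh(3*exp(x)) + C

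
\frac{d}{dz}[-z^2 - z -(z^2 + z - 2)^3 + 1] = -6*z^5 - 15*z^4 + 12*z^3 + 33*z^2 - 14*z - 13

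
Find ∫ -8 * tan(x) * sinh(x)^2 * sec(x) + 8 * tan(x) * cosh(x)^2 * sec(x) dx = 8*sec(x) + C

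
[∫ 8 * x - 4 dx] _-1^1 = -8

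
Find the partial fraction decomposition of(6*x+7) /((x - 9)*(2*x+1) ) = -8/(19*(2*x + 1)) + 61/(19*(x - 9))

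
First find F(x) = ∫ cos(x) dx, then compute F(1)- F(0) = sin(1)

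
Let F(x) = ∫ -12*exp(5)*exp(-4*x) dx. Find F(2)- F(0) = -3*exp(5) + 3*exp(-3)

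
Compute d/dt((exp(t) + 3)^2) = 2*exp(2*t) + 6*exp(t)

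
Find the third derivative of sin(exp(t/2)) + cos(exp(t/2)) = sqrt(2)*(-exp(3*t/2)*cos(exp(t/2) + pi/4) + exp(t/2)*cos(exp(t/2) + pi/4) - 3*exp(t)*sin(exp(t/2) + pi/4))/8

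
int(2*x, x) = x^2 + C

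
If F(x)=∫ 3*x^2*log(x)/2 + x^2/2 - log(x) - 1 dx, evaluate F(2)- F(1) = 2*log(2)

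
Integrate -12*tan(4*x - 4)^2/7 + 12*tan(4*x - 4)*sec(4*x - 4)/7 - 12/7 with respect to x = -3*tan(4*x - 4)/7 + 3/(7*cos(4*x - 4)) + C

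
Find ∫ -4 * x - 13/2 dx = -2*x^2 - 13*x/2 + C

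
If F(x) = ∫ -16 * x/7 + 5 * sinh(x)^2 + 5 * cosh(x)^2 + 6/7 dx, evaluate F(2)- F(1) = -5*sinh(2)/2 - 18/7 + 5*sinh(4)/2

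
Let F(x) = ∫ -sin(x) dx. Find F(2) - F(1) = -cos(1) + cos(2)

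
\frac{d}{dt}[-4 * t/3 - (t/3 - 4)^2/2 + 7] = -t/9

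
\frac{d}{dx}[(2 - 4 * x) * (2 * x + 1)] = -16*x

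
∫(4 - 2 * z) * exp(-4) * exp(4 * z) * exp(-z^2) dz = exp(-(z - 2)^2) + C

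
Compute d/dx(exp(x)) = exp(x)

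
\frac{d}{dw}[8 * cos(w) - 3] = -8*sin(w)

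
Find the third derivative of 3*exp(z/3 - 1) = exp(z/3 - 1)/9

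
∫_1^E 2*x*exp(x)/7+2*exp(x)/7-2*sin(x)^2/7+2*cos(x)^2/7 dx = -2*E/7 - sin(2)/7 + sin(2*E)/7 + 2*E*exp(E)/7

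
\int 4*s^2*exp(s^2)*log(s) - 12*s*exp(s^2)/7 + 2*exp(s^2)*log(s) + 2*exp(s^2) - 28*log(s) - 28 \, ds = 2*(7*s*log(s) - 3)*(exp(s^2) - 14)/7 + C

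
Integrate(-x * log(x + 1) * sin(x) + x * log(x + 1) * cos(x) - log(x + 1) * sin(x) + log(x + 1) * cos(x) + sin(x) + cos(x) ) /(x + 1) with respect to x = sqrt(2)*log(x + 1)*sin(x + pi/4) + C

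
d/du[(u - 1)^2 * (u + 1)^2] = 4*u^3 - 4*u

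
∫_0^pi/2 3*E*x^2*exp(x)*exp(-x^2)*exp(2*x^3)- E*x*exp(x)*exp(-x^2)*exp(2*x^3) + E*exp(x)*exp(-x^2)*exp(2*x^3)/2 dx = -E/2 + exp(-pi^2/4 + 1 + pi/2 + pi^3/4)/2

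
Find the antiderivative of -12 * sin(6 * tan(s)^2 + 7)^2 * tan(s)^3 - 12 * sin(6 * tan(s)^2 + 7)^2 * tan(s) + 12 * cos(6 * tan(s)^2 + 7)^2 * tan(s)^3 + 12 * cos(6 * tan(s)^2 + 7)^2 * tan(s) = sin(12*tan(s)^2 + 14)/2 + C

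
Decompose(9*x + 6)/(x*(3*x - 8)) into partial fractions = 45/(4*(3*x - 8)) - 3/(4*x)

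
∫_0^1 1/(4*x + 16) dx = -log(2)/2 + log(5)/4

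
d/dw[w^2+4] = 2*w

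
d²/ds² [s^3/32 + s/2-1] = 3*s/16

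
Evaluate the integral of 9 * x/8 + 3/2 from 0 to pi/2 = -1 + (1 + 3*pi/8)^2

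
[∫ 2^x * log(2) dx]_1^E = -2 + 2^E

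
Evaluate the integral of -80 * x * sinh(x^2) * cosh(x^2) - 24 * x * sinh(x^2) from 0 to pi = -10*cosh(2*pi^2) - 12*cosh(pi^2) + 22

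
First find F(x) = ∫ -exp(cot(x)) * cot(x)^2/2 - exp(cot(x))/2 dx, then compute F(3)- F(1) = -exp(cot(1))/2 + exp(cot(3))/2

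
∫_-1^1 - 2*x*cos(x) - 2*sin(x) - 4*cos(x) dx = -8*sin(1)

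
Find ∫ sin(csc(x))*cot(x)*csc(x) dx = cos(csc(x)) + C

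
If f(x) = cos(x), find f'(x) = -sin(x)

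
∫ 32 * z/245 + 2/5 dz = 16*z^2/245 + 2*z/5 + C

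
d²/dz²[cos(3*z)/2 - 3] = -9*cos(3*z)/2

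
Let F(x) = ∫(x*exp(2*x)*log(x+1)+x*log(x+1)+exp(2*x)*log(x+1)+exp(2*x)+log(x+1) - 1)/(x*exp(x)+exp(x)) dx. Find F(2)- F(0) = (-exp(-2) + exp(2))*log(3)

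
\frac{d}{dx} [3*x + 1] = 3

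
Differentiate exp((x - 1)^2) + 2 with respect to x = 2*x*exp(x^2 - 2*x + 1) - 2*exp(x^2 - 2*x + 1)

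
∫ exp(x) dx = exp(x) + C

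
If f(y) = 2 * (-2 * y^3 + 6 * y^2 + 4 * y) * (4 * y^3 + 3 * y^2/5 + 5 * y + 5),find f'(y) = -96*y^5 + 228*y^4 + 384*y^3/5 + 672*y^2/5 + 200*y + 40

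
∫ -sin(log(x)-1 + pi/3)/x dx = cos(log(x) - 1 + pi/3) + C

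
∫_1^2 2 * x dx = 3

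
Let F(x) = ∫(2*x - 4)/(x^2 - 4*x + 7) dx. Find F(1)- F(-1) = -log(12) + log(4)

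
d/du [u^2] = 2*u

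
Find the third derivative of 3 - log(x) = -2/x^3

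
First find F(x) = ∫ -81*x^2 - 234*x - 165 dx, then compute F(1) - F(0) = -309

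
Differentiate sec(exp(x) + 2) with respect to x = exp(x)*tan(exp(x) + 2)*sec(exp(x) + 2)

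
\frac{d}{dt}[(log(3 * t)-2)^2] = (2*log(t) - 4 + 2*log(3))/t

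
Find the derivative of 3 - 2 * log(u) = -2/u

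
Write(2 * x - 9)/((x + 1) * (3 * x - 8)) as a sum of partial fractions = -1/(3*x - 8) + 1/(x + 1)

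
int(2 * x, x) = x^2 + C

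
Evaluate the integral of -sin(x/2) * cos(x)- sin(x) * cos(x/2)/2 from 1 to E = -sin(E/2)*sin(E) + sin(1/2)*sin(1)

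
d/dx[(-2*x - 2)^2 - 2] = 8*x + 8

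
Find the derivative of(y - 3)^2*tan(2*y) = 2*y^2/cos(2*y)^2 + 2*y*tan(2*y) - 12*y/cos(2*y)^2 - 6*tan(2*y) + 18/cos(2*y)^2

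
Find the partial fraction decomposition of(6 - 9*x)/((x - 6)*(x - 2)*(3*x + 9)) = 11/(45*(x + 3)) + 1/(5*(x - 2)) - 4/(9*(x - 6))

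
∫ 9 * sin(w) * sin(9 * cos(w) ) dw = cos(9*cos(w)) + C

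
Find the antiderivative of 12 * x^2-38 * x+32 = 4*x^3 - 19*x^2 + 32*x + C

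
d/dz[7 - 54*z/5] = -54/5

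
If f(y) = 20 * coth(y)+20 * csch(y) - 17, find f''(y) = 20*(cosh(y) + 1)^2/sinh(y)^3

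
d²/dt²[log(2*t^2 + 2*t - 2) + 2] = (-2*t^2 - 2*t - 3)/(t^4 + 2*t^3 - t^2 - 2*t + 1)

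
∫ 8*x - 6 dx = 4*x^2 - 6*x + C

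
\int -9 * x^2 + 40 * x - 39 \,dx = -3*x^3 + 20*x^2 - 39*x + C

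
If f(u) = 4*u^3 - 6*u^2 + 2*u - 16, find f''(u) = 24*u - 12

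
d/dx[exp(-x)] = -exp(-x)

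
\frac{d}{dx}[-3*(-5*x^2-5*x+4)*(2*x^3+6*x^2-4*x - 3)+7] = 150*x^4 + 480*x^3 + 18*x^2 - 354*x + 3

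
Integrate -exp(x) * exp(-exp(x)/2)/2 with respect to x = exp(-exp(x)/2) + C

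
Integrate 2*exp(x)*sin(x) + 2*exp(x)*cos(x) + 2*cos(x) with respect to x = (2*exp(x) + 2)*sin(x) + C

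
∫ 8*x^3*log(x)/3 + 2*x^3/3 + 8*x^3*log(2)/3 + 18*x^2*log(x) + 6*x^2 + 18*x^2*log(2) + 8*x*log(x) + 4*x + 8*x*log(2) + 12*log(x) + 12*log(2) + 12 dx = 2*x*(x^3 + 9*x^2 + 6*x + 18)*log(2*x)/3 + C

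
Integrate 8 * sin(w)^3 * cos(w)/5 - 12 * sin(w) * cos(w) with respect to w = 2*(sin(w)^2 - 15)*sin(w)^2/5 + C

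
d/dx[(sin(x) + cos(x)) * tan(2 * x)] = sqrt(2)*(2*sin(x + pi/4)/cos(2*x)^2 + cos(x + pi/4)*tan(2*x))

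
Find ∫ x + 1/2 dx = x^2/2 + x/2 + C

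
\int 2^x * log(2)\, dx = 2^x + C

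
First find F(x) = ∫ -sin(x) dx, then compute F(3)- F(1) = cos(3) - cos(1)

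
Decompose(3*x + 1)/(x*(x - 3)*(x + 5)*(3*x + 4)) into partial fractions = -81/(572*(3*x + 4)) + 7/(220*(x + 5)) + 5/(156*(x - 3)) - 1/(60*x)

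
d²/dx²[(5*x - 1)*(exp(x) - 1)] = 5*x*exp(x) + 9*exp(x)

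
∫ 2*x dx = x^2 + C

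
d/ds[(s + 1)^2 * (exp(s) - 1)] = s^2*exp(s) + 4*s*exp(s) - 2*s + 3*exp(s) - 2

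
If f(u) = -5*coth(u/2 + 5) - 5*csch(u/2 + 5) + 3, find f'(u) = 5*(cosh(u/2 + 5) + 1)/(cosh(u + 10) - 1)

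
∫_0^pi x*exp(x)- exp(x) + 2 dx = 6 + (-2 + pi)*(2 + exp(pi))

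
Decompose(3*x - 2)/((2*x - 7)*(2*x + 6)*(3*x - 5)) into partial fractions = -27/(308*(3*x - 5)) + 17/(143*(2*x - 7)) - 11/(364*(x + 3))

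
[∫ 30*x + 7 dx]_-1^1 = 14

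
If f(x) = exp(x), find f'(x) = exp(x)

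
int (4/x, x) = 4*log(3*x) + C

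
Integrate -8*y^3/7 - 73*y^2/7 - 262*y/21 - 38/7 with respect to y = -2*y^4/7 - 73*y^3/21 - 131*y^2/21 - 38*y/7 + C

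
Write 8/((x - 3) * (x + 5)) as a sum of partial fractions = -1/(x + 5) + 1/(x - 3)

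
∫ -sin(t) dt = cos(t) + C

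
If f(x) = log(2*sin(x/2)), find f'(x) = 1/(2*tan(x/2))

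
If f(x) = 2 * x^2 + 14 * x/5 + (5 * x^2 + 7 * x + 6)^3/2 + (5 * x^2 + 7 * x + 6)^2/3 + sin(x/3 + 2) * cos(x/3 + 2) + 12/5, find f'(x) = 375*x^5 + 2625*x^4/2 + 7210*x^3/3 + 4949*x^2/2 + 4496*x/3 + cos(2*x/3 + 4)/3 + 2044/5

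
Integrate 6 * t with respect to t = 3*t^2 + C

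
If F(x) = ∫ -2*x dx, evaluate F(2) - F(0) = -4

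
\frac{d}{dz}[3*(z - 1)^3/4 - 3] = 9*z^2/4 - 9*z/2 + 9/4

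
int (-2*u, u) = -u^2 + C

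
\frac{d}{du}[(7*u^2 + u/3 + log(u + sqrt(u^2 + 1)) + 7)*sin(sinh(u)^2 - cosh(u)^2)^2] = (42*u^3 + 42*u^2*sqrt(u^2 + 1) + u^2 + u*sqrt(u^2 + 1) + 45*u + 3*sqrt(u^2 + 1) + 1)*sin(sinh(u)^2 - cosh(u)^2)^2/(3*u^2 + 3*u*sqrt(u^2 + 1) + 3)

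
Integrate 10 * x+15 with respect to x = 5*x^2 + 15*x + C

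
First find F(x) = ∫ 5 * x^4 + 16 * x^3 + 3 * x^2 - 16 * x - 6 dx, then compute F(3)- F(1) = 512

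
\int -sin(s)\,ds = cos(s) + C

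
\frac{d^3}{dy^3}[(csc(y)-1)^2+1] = 2*(-1 + 4/sin(y) + 6/sin(y)^2 - 12/sin(y)^3)*cos(y)/sin(y)^2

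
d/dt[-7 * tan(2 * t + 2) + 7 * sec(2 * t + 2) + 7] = -14*tan(2*t + 2)^2 + 14*tan(2*t + 2)*sec(2*t + 2) - 14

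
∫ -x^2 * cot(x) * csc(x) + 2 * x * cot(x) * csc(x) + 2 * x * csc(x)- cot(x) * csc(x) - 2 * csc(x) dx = (x - 1)^2*csc(x) + C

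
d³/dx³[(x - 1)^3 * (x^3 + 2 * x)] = 120*x^3 - 180*x^2 + 120*x - 42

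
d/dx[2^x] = 2^x*log(2)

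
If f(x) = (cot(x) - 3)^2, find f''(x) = 6*cot(x)^4 - 12*cot(x)^3 + 8*cot(x)^2 - 12*cot(x) + 2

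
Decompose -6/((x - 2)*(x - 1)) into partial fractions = 6/(x - 1) - 6/(x - 2)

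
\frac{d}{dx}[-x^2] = -2*x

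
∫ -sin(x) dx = cos(x) + C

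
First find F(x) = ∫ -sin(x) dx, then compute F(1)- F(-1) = 0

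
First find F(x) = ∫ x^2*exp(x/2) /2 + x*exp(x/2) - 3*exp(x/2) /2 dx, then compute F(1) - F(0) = -1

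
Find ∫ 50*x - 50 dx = 25*x^2 - 50*x + C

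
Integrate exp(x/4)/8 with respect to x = exp(x/4)/2 + C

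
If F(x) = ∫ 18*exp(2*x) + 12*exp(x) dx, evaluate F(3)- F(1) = -(2 + 3*E)^2 + (2 + 3*exp(3))^2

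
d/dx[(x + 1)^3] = 3*x^2 + 6*x + 3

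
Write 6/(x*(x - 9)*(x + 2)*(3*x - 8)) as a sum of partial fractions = -81/(1064*(3*x - 8)) - 3/(154*(x + 2)) + 2/(627*(x - 9)) + 1/(24*x)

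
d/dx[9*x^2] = 18*x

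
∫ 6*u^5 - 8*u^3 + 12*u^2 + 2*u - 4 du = u^6 - 2*u^4 + 4*u^3 + u^2 - 4*u + C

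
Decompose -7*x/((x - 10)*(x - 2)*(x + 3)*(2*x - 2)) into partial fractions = -21/(520*(x + 3)) - 7/(72*(x - 1)) + 7/(40*(x - 2)) - 35/(936*(x - 10))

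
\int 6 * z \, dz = 3*z^2 + C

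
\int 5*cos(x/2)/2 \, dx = 5*sin(x/2) + C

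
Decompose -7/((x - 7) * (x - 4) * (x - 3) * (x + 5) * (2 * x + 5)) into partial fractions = 112/(13585*(2*x + 5)) - 7/(4320*(x + 5)) - 7/(352*(x - 3)) + 7/(351*(x - 4)) - 7/(2736*(x - 7))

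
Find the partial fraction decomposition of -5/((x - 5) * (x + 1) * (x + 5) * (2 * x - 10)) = 1/(160*(x + 5)) - 5/(288*(x + 1)) + 1/(90*(x - 5)) - 1/(24*(x - 5)^2)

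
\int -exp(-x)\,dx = exp(-x) + C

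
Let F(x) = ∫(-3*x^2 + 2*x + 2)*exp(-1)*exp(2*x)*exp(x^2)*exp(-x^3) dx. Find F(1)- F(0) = E - exp(-1)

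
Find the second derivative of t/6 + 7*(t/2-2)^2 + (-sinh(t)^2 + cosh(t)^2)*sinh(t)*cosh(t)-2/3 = 2*sinh(2*t) + 7/2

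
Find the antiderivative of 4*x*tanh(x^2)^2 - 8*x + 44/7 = -2*x^2 + 44*x/7 - 2*tanh(x^2) + C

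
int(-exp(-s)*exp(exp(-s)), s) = exp(exp(-s)) + C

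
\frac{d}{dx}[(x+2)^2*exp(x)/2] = x^2*exp(x)/2 + 3*x*exp(x) + 4*exp(x)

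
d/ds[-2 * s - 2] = -2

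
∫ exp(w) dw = exp(w) + C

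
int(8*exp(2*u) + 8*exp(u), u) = 4*(exp(u) + 1)^2 + C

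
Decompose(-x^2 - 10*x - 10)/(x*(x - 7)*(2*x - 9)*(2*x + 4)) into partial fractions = 301/(585*(2*x - 9)) - 1/(78*(x + 2)) - 43/(210*(x - 7)) - 5/(126*x)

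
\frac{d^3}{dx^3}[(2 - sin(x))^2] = -4*sin(2*x) + 4*cos(x)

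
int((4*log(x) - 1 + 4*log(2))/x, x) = (2*log(2*x) - 1)*log(2*x) + C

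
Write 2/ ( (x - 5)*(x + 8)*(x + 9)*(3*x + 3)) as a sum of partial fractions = -1/(168*(x + 9)) + 2/(273*(x + 8)) - 1/(504*(x + 1)) + 1/(1638*(x - 5))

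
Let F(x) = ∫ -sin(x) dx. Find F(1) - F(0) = -1 + cos(1)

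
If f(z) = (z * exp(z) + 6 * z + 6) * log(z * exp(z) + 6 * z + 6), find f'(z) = z*exp(z)*log(z*exp(z) + 6*z + 6) + z*exp(z) + exp(z)*log(z*exp(z) + 6*z + 6) + exp(z) + 6*log(z*exp(z) + 6*z + 6) + 6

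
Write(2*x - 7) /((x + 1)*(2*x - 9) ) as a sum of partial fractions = 4/(11*(2*x - 9)) + 9/(11*(x + 1))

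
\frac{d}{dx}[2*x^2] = 4*x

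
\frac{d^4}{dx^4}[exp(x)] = exp(x)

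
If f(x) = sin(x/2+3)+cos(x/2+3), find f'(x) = sqrt(2)*cos(x/2 + pi/4 + 3)/2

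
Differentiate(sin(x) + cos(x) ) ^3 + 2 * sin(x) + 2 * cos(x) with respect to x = sqrt(2)*(3*sin(3*x + pi/4) + 7*cos(x + pi/4))/2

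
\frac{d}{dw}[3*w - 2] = 3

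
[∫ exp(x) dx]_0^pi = -1 + exp(pi)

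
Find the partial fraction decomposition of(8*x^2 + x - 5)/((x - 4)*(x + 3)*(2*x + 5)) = -170/(13*(2*x + 5)) + 64/(7*(x + 3)) + 127/(91*(x - 4))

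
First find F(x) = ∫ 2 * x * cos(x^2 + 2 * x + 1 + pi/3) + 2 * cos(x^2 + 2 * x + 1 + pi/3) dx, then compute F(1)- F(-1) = sin(pi/3 + 4) - sqrt(3)/2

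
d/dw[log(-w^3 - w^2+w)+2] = (3*w^2 + 2*w - 1)/(w^3 + w^2 - w)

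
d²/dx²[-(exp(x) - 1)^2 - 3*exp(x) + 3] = -4*exp(2*x) - exp(x)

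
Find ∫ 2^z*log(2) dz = 2^z + C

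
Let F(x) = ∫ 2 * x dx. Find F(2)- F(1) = 3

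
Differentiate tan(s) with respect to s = cos(s)^(-2)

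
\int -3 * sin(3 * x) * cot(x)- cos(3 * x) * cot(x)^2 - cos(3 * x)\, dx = cos(3*x)*cot(x) + C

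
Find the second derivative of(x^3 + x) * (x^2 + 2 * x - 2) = 20*x^3 + 24*x^2 - 6*x + 4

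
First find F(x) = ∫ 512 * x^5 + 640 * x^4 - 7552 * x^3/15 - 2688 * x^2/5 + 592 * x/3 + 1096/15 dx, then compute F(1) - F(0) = 80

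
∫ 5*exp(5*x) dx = exp(5*x) + C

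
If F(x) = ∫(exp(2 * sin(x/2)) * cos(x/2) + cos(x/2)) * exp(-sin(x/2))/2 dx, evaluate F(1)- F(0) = -exp(-sin(1/2)) + exp(sin(1/2))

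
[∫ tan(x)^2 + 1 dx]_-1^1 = 2*tan(1)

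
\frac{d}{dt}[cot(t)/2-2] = -1/(2*sin(t)^2)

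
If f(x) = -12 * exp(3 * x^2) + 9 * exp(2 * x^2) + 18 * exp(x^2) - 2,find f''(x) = -432*x^2*exp(3*x^2) + 144*x^2*exp(2*x^2) + 72*x^2*exp(x^2) - 72*exp(3*x^2) + 36*exp(2*x^2) + 36*exp(x^2)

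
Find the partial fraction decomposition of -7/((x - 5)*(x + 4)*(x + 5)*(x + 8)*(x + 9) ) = -1/(40*(x + 9)) + 7/(156*(x + 8)) - 7/(120*(x + 5)) + 7/(180*(x + 4)) - 1/(2340*(x - 5))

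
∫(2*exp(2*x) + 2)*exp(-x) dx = 4*sinh(x) + C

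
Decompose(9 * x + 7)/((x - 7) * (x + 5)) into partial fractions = 19/(6*(x + 5)) + 35/(6*(x - 7))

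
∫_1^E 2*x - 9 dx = -17 + E + (5 - E)^2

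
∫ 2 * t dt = t^2 + C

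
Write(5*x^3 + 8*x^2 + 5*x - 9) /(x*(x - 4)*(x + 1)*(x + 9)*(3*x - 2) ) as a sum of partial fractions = 51/(2900*(3*x - 2)) - 339/(3016*(x + 9)) + 11/(200*(x + 1)) + 459/(2600*(x - 4)) - 1/(8*x)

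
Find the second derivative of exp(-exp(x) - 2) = (exp(2*x) - exp(x))*exp(-exp(x) - 2)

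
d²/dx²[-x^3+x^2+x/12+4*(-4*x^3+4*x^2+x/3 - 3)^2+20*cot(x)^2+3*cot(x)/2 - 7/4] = 1920*x^4 - 2560*x^3 + 640*x^2 + 634*x + 120*cot(x)^4 + 3*cot(x)^3 + 160*cot(x)^2 + 3*cot(x) - 1342/9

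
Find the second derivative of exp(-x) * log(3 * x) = (x^2*log(x) + x^2*log(3) - 2*x - 1)*exp(-x)/x^2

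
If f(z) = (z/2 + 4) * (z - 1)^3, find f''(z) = 6*z^2 + 15*z - 21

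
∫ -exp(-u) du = exp(-u) + C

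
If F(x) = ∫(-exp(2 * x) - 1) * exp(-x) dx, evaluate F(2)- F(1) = -exp(2) - exp(-1) + exp(-2) + E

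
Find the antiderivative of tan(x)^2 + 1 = tan(x) + C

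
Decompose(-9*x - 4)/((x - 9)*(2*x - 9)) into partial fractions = 89/(9*(2*x - 9)) - 85/(9*(x - 9))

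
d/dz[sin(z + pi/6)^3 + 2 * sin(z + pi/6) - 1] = 3*sin(z + pi/6)^2*cos(z + pi/6) + 2*cos(z + pi/6)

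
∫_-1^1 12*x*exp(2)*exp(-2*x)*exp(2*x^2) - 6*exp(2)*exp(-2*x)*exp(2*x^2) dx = -3*exp(6) + 3*exp(2)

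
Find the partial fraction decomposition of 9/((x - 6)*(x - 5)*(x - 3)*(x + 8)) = -9/(2002*(x + 8)) + 3/(22*(x - 3)) - 9/(26*(x - 5)) + 3/(14*(x - 6))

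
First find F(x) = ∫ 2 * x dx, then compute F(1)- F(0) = 1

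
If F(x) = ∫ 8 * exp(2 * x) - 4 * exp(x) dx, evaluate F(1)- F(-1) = -(-1 + 2*exp(-1))^2 + (-1 + 2*E)^2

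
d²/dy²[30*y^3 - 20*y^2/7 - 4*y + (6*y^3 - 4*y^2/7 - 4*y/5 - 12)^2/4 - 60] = 270*y^4 - 240*y^3/7 - 6816*y^2/245 - 1212*y/35 + 256/175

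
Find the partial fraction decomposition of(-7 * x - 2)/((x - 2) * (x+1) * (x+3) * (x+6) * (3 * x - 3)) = 1/(63*(x + 6)) - 19/(360*(x + 3)) + 1/(36*(x + 1)) + 3/(56*(x - 1)) - 2/(45*(x - 2))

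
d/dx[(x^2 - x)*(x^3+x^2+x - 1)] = 5*x^4 - 4*x + 1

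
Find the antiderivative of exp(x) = exp(x) + C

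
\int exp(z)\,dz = exp(z) + C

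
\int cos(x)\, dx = sin(x) + C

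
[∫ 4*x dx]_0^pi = 2*pi^2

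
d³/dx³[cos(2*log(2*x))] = 4*(sin(2*(log(x) + log(2))) + 3*cos(2*(log(x) + log(2))))/x^3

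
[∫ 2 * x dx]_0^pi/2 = pi^2/4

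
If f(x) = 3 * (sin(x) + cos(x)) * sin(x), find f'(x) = 3*sqrt(2)*sin(2*x + pi/4)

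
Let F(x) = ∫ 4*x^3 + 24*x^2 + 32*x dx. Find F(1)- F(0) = 25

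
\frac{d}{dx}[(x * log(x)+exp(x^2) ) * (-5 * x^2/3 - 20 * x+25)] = -10*x^3*exp(x^2)/3 - 40*x^2*exp(x^2) - 5*x^2*log(x) - 5*x^2/3 + 140*x*exp(x^2)/3 - 40*x*log(x) - 20*x - 20*exp(x^2) + 25*log(x) + 25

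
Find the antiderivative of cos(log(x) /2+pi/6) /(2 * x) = sin(log(x)/2 + pi/6) + C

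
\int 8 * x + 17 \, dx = 4*x^2 + 17*x + C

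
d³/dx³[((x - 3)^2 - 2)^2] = 24*x - 72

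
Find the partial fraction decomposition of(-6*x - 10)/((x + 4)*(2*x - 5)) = -50/(13*(2*x - 5)) - 14/(13*(x + 4))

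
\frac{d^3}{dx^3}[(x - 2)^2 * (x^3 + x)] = 60*x^2 - 96*x + 30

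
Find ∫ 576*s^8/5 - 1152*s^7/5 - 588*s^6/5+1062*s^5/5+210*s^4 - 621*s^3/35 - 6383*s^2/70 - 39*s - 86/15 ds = 64*s^9/5 - 144*s^8/5 - 84*s^7/5 + 177*s^6/5 + 42*s^5 - 621*s^4/140 - 6383*s^3/210 - 39*s^2/2 - 86*s/15 + C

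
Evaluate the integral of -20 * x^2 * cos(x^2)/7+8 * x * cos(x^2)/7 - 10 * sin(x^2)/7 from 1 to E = 2*(2 - 5*E)*sin(exp(2))/7 + 6*sin(1)/7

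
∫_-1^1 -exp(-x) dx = -E + exp(-1)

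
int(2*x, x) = x^2 + C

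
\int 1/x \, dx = log(-x) + C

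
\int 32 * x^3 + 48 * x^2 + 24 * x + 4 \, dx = 8*x^4 + 16*x^3 + 12*x^2 + 4*x + C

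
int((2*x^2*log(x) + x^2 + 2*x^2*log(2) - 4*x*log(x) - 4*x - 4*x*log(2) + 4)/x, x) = (x - 2)^2*log(2*x) + C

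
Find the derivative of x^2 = 2*x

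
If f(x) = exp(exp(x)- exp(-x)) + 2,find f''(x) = (exp(exp(x) - exp(-x)) - exp(x + exp(x) - exp(-x)) + 2*exp(2*x + exp(x) - exp(-x)) + exp(3*x + exp(x) - exp(-x)) + exp(4*x + exp(x) - exp(-x)))*exp(-2*x)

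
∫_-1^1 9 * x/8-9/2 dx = -9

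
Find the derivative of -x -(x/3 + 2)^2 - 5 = -2*x/9 - 7/3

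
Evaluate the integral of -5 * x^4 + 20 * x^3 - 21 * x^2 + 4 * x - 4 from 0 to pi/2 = -8 + (-2 + pi/2)^3*(-pi^2/4 - pi/2 - 1)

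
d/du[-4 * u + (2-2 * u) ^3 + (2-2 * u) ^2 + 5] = -24*u^2 + 56*u - 36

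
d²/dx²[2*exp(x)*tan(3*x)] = 2*(18*tan(3*x)^3 + 6*tan(3*x)^2 + 19*tan(3*x) + 6)*exp(x)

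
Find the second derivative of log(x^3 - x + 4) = (-3*x^4 + 24*x - 1)/(x^6 - 2*x^4 + 8*x^3 + x^2 - 8*x + 16)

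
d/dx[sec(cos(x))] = -sin(x)*tan(cos(x))*sec(cos(x))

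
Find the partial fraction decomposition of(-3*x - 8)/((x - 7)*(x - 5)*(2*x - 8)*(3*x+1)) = 189/(9152*(3*x + 1)) - 10/(39*(x - 4)) + 23/(64*(x - 5)) - 29/(264*(x - 7))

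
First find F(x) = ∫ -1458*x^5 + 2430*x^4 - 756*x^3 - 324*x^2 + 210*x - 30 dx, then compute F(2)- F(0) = -3528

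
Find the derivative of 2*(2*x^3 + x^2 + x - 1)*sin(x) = 4*x^3*cos(x) + 12*x^2*sin(x) + 2*x^2*cos(x) + 4*x*sin(x) + 2*x*cos(x) + 2*sin(x) - 2*cos(x)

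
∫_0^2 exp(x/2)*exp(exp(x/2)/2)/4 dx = -exp(1/2) + exp(E/2)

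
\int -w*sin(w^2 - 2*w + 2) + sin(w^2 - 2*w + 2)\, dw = cos((w - 1)^2 + 1)/2 + C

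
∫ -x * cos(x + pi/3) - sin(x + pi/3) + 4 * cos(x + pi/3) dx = (4 - x)*sin(x + pi/3) + C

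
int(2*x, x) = x^2 + C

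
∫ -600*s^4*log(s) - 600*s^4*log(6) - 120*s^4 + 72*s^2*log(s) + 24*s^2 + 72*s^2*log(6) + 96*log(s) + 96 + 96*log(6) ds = -24*s*(s + 1)*(5*s^3 - 5*s^2 + 4*s - 4)*log(6*s) + C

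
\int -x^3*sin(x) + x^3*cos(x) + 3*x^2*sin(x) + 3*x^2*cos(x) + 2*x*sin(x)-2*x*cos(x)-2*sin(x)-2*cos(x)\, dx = sqrt(2)*x*(x^2 - 2)*sin(x + pi/4) + C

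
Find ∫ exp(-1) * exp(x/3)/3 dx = exp(x/3 - 1) + C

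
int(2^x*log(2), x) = 2^x + C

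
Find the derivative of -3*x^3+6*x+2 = 6 - 9*x^2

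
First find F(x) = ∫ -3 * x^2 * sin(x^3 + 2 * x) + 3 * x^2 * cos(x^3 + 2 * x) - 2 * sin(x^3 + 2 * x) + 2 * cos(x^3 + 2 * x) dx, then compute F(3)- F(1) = -sin(3) + cos(33) - cos(3) + sin(33)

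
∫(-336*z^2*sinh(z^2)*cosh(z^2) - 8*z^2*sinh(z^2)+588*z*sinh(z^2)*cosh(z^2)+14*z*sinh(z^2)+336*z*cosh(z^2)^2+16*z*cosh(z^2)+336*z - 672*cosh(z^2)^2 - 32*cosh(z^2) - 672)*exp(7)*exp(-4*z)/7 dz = -(4*z - 7)*(21*cosh(z^2)^2 + cosh(z^2) + 21)*exp(7 - 4*z)/7 + C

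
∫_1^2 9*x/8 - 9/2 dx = -45/16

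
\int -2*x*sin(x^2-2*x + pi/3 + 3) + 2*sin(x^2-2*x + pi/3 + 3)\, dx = cos((x - 1)^2 + pi/3 + 2) + C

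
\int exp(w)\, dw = exp(w) + C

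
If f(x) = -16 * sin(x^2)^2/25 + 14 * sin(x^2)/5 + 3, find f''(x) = -56*x^2*sin(x^2)/5 - 128*x^2*cos(2*x^2)/25 - 32*sin(2*x^2)/25 + 28*cos(x^2)/5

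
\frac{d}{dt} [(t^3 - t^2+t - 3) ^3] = 9*t^8 - 24*t^7 + 42*t^6 - 96*t^5 + 120*t^4 - 120*t^3 + 138*t^2 - 72*t + 27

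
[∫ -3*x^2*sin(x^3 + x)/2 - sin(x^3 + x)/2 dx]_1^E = cos(E + exp(3))/2 - cos(2)/2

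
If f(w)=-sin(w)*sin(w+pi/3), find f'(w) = -sin(2*w + pi/3)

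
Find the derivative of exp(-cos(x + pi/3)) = exp(-cos(x + pi/3))*sin(x + pi/3)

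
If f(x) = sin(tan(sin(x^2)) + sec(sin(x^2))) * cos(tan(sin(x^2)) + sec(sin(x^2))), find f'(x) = 4*x*(sin(sin(x^2)) + 1)*sin(tan(sin(x^2)) + pi/4 + 1/cos(sin(x^2)))*cos(x^2)*cos(tan(sin(x^2)) + pi/4 + 1/cos(sin(x^2)))/cos(sin(x^2))^2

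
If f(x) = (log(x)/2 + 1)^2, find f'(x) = (log(x) + 2)/(2*x)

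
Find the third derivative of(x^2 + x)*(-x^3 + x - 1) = -60*x^2 - 24*x + 6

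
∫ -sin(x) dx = cos(x) + C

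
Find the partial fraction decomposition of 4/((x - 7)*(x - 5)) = -2/(x - 5) + 2/(x - 7)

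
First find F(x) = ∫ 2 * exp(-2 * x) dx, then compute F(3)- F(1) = -(E - exp(-1))*exp(-1) + (-exp(-3) + exp(3))*exp(-3)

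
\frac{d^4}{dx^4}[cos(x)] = cos(x)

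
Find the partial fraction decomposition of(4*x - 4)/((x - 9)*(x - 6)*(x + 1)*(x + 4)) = 2/(39*(x + 4)) - 4/(105*(x + 1)) - 2/(21*(x - 6)) + 16/(195*(x - 9))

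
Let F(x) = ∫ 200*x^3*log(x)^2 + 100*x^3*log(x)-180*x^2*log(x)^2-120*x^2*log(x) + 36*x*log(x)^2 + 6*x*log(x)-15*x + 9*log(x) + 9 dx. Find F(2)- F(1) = -42*log(2) + 392*log(2)^2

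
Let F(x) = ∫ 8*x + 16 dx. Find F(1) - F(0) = 20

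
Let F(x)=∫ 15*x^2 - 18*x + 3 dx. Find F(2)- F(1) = 11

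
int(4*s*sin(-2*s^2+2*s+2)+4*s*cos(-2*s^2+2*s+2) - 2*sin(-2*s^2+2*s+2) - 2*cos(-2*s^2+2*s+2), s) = -sin(2*(-s^2 + s + 1)) + cos(2*(-s^2 + s + 1)) + C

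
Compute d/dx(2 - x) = -1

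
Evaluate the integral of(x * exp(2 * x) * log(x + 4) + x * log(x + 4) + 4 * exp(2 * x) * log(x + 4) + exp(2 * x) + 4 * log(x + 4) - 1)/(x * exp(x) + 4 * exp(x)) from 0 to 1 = (E - exp(-1))*log(5)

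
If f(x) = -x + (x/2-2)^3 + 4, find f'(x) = 3*x^2/8 - 3*x + 5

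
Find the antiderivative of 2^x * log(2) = 2^x + C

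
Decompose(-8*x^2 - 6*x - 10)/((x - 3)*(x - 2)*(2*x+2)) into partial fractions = -1/(2*(x + 1)) + 9/(x - 2) - 25/(2*(x - 3))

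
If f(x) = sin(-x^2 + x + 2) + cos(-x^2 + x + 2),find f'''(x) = -8*x^3*sin(-x^2 + x + 2) + 8*x^3*cos(-x^2 + x + 2) + 12*x^2*sin(-x^2 + x + 2) - 12*x^2*cos(-x^2 + x + 2) - 18*x*sin(-x^2 + x + 2) - 6*x*cos(-x^2 + x + 2) + 7*sin(-x^2 + x + 2) + 5*cos(-x^2 + x + 2)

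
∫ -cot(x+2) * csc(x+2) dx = csc(x + 2) + C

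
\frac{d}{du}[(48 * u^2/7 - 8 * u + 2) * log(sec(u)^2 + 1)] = 4*(-24*u^2*tan(u)/7 + 24*u*log(tan(u)^2 + 2)*sin(u)^2/7 - 48*u*log(tan(u)^2 + 2)/7 + 4*u*tan(u) - 2*log(tan(u)^2 + 2)*sin(u)^2 + 4*log(tan(u)^2 + 2) - tan(u))/(sin(u)^2 - 2)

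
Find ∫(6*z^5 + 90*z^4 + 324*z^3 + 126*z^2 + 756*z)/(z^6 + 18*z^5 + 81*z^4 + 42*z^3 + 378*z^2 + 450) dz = log((z^3 + 9*z^2 + 21)^2/9 + 1) + C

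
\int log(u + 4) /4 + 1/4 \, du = (u + 4)*log(u + 4)/4 + C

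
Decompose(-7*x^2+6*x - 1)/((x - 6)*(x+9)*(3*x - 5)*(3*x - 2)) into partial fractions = -1/(1392*(3*x - 2)) + 47/(624*(3*x - 5)) + 311/(6960*(x + 9)) - 217/(3120*(x - 6))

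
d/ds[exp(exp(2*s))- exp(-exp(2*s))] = (2*exp(2*s) + 2*exp(2*s + 2*exp(2*s)))*exp(-exp(2*s))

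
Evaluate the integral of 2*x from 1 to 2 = 3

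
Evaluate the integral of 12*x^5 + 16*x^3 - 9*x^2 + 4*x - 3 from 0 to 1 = 2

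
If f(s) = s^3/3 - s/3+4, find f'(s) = s^2 - 1/3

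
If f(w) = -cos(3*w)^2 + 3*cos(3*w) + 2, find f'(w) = -9*sin(3*w) + 3*sin(6*w)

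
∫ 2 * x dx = x^2 + C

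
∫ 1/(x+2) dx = log(x + 2) + C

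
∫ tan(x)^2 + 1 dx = tan(x) + C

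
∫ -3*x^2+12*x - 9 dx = -x^3 + 6*x^2 - 9*x + C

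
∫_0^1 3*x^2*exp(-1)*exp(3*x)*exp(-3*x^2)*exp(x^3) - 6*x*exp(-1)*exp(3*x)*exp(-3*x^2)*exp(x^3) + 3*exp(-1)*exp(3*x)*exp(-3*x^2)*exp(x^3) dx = 1 - exp(-1)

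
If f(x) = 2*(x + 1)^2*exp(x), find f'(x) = 2*x^2*exp(x) + 8*x*exp(x) + 6*exp(x)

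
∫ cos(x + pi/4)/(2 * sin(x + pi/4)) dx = log(sin(x + pi/4))/2 + C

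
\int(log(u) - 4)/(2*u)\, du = (log(u) - 4)^2/4 + C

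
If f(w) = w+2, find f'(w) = 1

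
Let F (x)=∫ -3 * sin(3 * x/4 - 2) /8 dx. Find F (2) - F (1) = -cos(5/4)/2 + cos(1/2)/2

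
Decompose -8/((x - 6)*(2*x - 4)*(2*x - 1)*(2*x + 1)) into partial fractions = 8/(65*(2*x + 1)) - 8/(33*(2*x - 1)) + 1/(15*(x - 2)) - 1/(143*(x - 6))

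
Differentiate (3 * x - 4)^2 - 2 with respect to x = 18*x - 24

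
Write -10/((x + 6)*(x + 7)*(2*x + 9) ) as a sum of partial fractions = -8/(3*(2*x + 9)) - 2/(x + 7) + 10/(3*(x + 6))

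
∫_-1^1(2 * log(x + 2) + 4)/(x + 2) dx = -4 + (log(3) + 2)^2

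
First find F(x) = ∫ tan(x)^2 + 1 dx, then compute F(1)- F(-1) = 2*tan(1)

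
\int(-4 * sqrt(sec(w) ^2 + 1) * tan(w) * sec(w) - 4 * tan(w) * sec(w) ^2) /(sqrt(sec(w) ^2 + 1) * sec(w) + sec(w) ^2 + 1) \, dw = -4*log(sqrt(sec(w)^2 + 1) + sec(w)) + C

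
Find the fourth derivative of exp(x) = exp(x)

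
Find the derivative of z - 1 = 1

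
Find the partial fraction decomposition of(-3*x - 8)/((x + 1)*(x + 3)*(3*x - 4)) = -108/(91*(3*x - 4)) + 1/(26*(x + 3)) + 5/(14*(x + 1))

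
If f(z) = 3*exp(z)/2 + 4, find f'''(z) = 3*exp(z)/2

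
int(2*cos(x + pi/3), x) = 2*sin(x + pi/3) + C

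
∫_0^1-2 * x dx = -1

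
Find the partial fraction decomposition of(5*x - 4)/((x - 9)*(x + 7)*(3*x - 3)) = -13/(128*(x + 7)) - 1/(192*(x - 1)) + 41/(384*(x - 9))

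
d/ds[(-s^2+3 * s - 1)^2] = 4*s^3 - 18*s^2 + 22*s - 6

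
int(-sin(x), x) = cos(x) + C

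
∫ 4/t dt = 4*log(3*t) + C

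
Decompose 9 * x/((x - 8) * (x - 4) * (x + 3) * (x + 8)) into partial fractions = 3/(40*(x + 8)) - 27/(385*(x + 3)) - 3/(28*(x - 4)) + 9/(88*(x - 8))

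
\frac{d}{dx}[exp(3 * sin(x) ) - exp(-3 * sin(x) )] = 3*(exp(3*sin(x)) + exp(-3*sin(x)))*cos(x)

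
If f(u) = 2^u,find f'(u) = 2^u*log(2)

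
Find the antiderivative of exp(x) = exp(x) + C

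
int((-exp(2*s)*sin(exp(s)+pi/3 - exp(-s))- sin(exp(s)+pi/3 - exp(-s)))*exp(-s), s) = cos(2*sinh(s) + pi/3) + C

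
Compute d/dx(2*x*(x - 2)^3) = 8*x^3 - 36*x^2 + 48*x - 16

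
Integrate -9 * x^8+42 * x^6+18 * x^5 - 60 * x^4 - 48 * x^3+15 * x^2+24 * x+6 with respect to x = -x^9 + 6*x^7 + 3*x^6 - 12*x^5 - 12*x^4 + 5*x^3 + 12*x^2 + 6*x + C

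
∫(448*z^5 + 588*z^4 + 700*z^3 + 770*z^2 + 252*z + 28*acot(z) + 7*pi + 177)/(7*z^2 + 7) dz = 2*(4*z + 5)*(2*z^3 + z^2 + z + 2) - (4*acot(z) + pi)^2/8 + 5*acot(z)/7 + C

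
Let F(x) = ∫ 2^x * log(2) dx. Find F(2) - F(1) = 2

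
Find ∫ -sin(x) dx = cos(x) + C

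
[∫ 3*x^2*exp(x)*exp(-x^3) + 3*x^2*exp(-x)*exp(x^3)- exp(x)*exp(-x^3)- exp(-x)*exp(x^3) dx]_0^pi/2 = -exp(-pi^3/8 + pi/2) + exp(-pi/2 + pi^3/8)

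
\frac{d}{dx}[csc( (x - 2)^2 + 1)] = 4*(2 - x)*cos(x^2 - 4*x + 5)/(1 - cos(2*(x^2 - 4*x + 5)))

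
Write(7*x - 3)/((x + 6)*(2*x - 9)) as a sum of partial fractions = 19/(7*(2*x - 9)) + 15/(7*(x + 6))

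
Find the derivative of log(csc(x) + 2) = -cot(x)*csc(x)/(csc(x) + 2)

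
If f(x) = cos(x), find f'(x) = -sin(x)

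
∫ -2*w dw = -w^2 + C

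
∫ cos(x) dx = sin(x) + C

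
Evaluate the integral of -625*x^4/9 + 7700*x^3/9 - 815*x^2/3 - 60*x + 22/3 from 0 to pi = -4/3 + (-10*pi - 2 + (2 + 5*pi)^2/3)*(-5*pi^3/3 - pi - 2 + 25*pi^2)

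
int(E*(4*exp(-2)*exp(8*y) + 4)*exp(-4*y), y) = 2*sinh(4*y - 1) + C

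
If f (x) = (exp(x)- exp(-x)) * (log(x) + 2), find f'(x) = (x*exp(2*x)*log(x) + 2*x*exp(2*x) + x*log(x) + 2*x + exp(2*x) - 1)*exp(-x)/x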